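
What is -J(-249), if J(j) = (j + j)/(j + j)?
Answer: -1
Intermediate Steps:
J(j) = 1 (J(j) = (2*j)/((2*j)) = (2*j)*(1/(2*j)) = 1)
-J(-249) = -1*1 = -1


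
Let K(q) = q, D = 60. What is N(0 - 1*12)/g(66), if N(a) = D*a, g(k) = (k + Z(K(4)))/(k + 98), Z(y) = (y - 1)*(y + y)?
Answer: -1312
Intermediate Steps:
Z(y) = 2*y*(-1 + y) (Z(y) = (-1 + y)*(2*y) = 2*y*(-1 + y))
g(k) = (24 + k)/(98 + k) (g(k) = (k + 2*4*(-1 + 4))/(k + 98) = (k + 2*4*3)/(98 + k) = (k + 24)/(98 + k) = (24 + k)/(98 + k))
N(a) = 60*a
N(0 - 1*12)/g(66) = (60*(0 - 1*12))/(((24 + 66)/(98 + 66))) = (60*(0 - 12))/((90/164)) = (60*(-12))/(((1/164)*90)) = -720/45/82 = -720*82/45 = -1312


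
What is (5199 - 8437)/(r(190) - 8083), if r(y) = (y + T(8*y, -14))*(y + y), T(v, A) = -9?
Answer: -3238/60697 ≈ -0.053347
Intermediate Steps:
r(y) = 2*y*(-9 + y) (r(y) = (y - 9)*(y + y) = (-9 + y)*(2*y) = 2*y*(-9 + y))
(5199 - 8437)/(r(190) - 8083) = (5199 - 8437)/(2*190*(-9 + 190) - 8083) = -3238/(2*190*181 - 8083) = -3238/(68780 - 8083) = -3238/60697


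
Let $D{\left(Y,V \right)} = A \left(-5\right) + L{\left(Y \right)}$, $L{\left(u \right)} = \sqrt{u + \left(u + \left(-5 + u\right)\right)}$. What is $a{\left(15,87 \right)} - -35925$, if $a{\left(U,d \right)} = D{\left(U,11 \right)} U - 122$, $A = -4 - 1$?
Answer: $36178 + 30 \sqrt{10} \approx 36273.0$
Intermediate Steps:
$A = -5$
$L{\left(u \right)} = \sqrt{-5 + 3 u}$ ($L{\left(u \right)} = \sqrt{u + \left(-5 + 2 u\right)} = \sqrt{-5 + 3 u}$)
$D{\left(Y,V \right)} = 25 + \sqrt{-5 + 3 Y}$ ($D{\left(Y,V \right)} = \left(-5\right) \left(-5\right) + \sqrt{-5 + 3 Y} = 25 + \sqrt{-5 + 3 Y}$)
$a{\left(U,d \right)} = -122 + U \left(25 + \sqrt{-5 + 3 U}\right)$ ($a{\left(U,d \right)} = \left(25 + \sqrt{-5 + 3 U}\right) U - 122 = U \left(25 + \sqrt{-5 + 3 U}\right) - 122 = -122 + U \left(25 + \sqrt{-5 + 3 U}\right)$)
$a{\left(15,87 \right)} - -35925 = \left(-122 + 15 \left(25 + \sqrt{-5 + 3 \cdot 15}\right)\right) - -35925 = \left(-122 + 15 \left(25 + \sqrt{-5 + 45}\right)\right) + 35925 = \left(-122 + 15 \left(25 + \sqrt{40}\right)\right) + 35925 = \left(-122 + 15 \left(25 + 2 \sqrt{10}\right)\right) + 35925 = \left(-122 + \left(375 + 30 \sqrt{10}\right)\right) + 35925 = \left(253 + 30 \sqrt{10}\right) + 35925 = 36178 + 30 \sqrt{10}$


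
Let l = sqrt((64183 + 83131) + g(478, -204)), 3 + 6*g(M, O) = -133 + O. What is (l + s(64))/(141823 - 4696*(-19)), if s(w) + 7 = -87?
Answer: -94/231047 + 2*sqrt(331329)/693141 ≈ 0.0012540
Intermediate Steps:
s(w) = -94 (s(w) = -7 - 87 = -94)
g(M, O) = -68/3 + O/6 (g(M, O) = -1/2 + (-133 + O)/6 = -1/2 + (-133/6 + O/6) = -68/3 + O/6)
l = 2*sqrt(331329)/3 (l = sqrt((64183 + 83131) + (-68/3 + (1/6)*(-204))) = sqrt(147314 + (-68/3 - 34)) = sqrt(147314 - 170/3) = sqrt(441772/3) = 2*sqrt(331329)/3 ≈ 383.74)
(l + s(64))/(141823 - 4696*(-19)) = (2*sqrt(331329)/3 - 94)/(141823 - 4696*(-19)) = (-94 + 2*sqrt(331329)/3)/(141823 + 89224) = (-94 + 2*sqrt(331329)/3)/231047 = (-94 + 2*sqrt(331329)/3)*(1/231047) = -94/231047 + 2*sqrt(331329)/693141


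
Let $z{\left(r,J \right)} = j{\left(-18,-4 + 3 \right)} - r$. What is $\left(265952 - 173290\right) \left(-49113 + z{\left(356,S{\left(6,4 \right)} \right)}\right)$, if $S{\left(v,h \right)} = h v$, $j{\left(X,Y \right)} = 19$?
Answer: $-4582135900$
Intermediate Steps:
$z{\left(r,J \right)} = 19 - r$
$\left(265952 - 173290\right) \left(-49113 + z{\left(356,S{\left(6,4 \right)} \right)}\right) = \left(265952 - 173290\right) \left(-49113 + \left(19 - 356\right)\right) = 92662 \left(-49113 + \left(19 - 356\right)\right) = 92662 \left(-49113 - 337\right) = 92662 \left(-49450\right) = -4582135900$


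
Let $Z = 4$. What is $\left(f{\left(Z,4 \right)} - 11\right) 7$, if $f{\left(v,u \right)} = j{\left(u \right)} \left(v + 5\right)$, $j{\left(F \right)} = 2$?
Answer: $49$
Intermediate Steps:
$f{\left(v,u \right)} = 10 + 2 v$ ($f{\left(v,u \right)} = 2 \left(v + 5\right) = 2 \left(5 + v\right) = 10 + 2 v$)
$\left(f{\left(Z,4 \right)} - 11\right) 7 = \left(\left(10 + 2 \cdot 4\right) - 11\right) 7 = \left(\left(10 + 8\right) - 11\right) 7 = \left(18 - 11\right) 7 = 7 \cdot 7 = 49$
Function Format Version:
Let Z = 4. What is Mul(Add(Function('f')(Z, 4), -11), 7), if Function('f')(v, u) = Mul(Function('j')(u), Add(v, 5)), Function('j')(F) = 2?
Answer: 49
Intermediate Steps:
Function('f')(v, u) = Add(10, Mul(2, v)) (Function('f')(v, u) = Mul(2, Add(v, 5)) = Mul(2, Add(5, v)) = Add(10, Mul(2, v)))
Mul(Add(Function('f')(Z, 4), -11), 7) = Mul(Add(Add(10, Mul(2, 4)), -11), 7) = Mul(Add(Add(10, 8), -11), 7) = Mul(Add(18, -11), 7) = Mul(7, 7) = 49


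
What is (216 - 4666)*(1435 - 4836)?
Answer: 15134450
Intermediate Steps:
(216 - 4666)*(1435 - 4836) = -4450*(-3401) = 15134450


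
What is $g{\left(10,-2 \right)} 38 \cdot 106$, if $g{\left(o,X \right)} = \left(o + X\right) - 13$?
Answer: $-20140$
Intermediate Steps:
$g{\left(o,X \right)} = -13 + X + o$ ($g{\left(o,X \right)} = \left(X + o\right) - 13 = -13 + X + o$)
$g{\left(10,-2 \right)} 38 \cdot 106 = \left(-13 - 2 + 10\right) 38 \cdot 106 = \left(-5\right) 38 \cdot 106 = \left(-190\right) 106 = -20140$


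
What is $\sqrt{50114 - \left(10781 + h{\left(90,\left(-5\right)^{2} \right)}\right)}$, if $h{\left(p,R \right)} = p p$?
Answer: $\sqrt{31233} \approx 176.73$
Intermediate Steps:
$h{\left(p,R \right)} = p^{2}$
$\sqrt{50114 - \left(10781 + h{\left(90,\left(-5\right)^{2} \right)}\right)} = \sqrt{50114 - 18881} = \sqrt{31233}$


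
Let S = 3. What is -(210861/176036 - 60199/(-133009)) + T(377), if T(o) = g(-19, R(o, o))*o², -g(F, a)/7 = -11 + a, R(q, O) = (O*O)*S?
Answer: -1418920199903459821855/3344910332 ≈ -4.2420e+11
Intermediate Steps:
R(q, O) = 3*O² (R(q, O) = (O*O)*3 = O²*3 = 3*O²)
g(F, a) = 77 - 7*a (g(F, a) = -7*(-11 + a) = 77 - 7*a)
T(o) = o²*(77 - 21*o²) (T(o) = (77 - 21*o²)*o² = o²*(77 - 21*o²))
-(210861/176036 - 60199/(-133009)) + T(377) = -(210861/176036 - 60199/(-133009)) + 377²*(77 - 21*377²) = -(210861*(1/176036) - 60199*(-1/133009)) + 142129*(77 - 21*142129) = -(30123/25148 + 60199/133009) + 142129*(77 - 2984709) = -1*5520514559/3344910332 + 142129*(-2984632) = -5520514559/3344910332 - 424202761528 = -1418920199903459821855/3344910332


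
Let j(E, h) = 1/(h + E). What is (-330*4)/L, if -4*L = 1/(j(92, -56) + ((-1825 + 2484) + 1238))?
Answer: 30048920/3 ≈ 1.0016e+7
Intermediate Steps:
j(E, h) = 1/(E + h)
L = -9/68293 (L = -1/(4*(1/(92 - 56) + ((-1825 + 2484) + 1238))) = -1/(4*(1/36 + (659 + 1238))) = -1/(4*(1/36 + 1897)) = -1/(4*68293/36) = -¼*36/68293 = -9/68293 ≈ -0.00013179)
(-330*4)/L = (-330*4)/(-9/68293) = -1320*(-68293/9) = 30048920/3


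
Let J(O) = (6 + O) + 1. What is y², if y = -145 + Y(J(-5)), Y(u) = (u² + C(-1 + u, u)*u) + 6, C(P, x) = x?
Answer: 17161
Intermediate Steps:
J(O) = 7 + O
Y(u) = 6 + 2*u² (Y(u) = (u² + u*u) + 6 = (u² + u²) + 6 = 2*u² + 6 = 6 + 2*u²)
y = -131 (y = -145 + (6 + 2*(7 - 5)²) = -145 + (6 + 2*2²) = -145 + (6 + 2*4) = -145 + (6 + 8) = -145 + 14 = -131)
y² = (-131)² = 17161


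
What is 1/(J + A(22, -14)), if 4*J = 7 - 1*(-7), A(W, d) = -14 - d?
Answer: 2/7 ≈ 0.28571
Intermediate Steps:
J = 7/2 (J = (7 - 1*(-7))/4 = (7 + 7)/4 = (¼)*14 = 7/2 ≈ 3.5000)
1/(J + A(22, -14)) = 1/(7/2 + (-14 - 1*(-14))) = 1/(7/2 + (-14 + 14)) = 1/(7/2 + 0) = 1/(7/2) = 2/7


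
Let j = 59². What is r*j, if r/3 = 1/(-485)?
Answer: -10443/485 ≈ -21.532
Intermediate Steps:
r = -3/485 (r = 3/(-485) = 3*(-1/485) = -3/485 ≈ -0.0061856)
j = 3481
r*j = -3/485*3481 = -10443/485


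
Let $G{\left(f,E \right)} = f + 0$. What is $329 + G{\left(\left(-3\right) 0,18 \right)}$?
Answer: $329$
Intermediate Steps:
$G{\left(f,E \right)} = f$
$329 + G{\left(\left(-3\right) 0,18 \right)} = 329 - 0 = 329 + 0 = 329$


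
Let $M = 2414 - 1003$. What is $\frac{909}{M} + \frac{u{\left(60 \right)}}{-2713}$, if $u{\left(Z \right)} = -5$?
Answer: $\frac{2473172}{3828043} \approx 0.64607$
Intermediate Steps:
$M = 1411$
$\frac{909}{M} + \frac{u{\left(60 \right)}}{-2713} = \frac{909}{1411} - \frac{5}{-2713} = 909 \cdot \frac{1}{1411} - - \frac{5}{2713} = \frac{909}{1411} + \frac{5}{2713} = \frac{2473172}{3828043}$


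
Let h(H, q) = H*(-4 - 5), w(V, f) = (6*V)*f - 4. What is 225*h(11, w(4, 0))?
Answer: -22275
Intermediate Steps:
w(V, f) = -4 + 6*V*f (w(V, f) = 6*V*f - 4 = -4 + 6*V*f)
h(H, q) = -9*H (h(H, q) = H*(-9) = -9*H)
225*h(11, w(4, 0)) = 225*(-9*11) = 225*(-99) = -22275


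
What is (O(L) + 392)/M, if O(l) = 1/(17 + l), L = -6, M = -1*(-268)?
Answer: 4313/2948 ≈ 1.4630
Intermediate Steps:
M = 268
(O(L) + 392)/M = (1/(17 - 6) + 392)/268 = (1/11 + 392)*(1/268) = (4313/11)*(1/268) = 4313/2948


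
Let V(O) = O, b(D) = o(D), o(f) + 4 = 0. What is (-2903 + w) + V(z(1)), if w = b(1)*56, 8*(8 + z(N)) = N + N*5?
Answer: -12537/4 ≈ -3134.3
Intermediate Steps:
z(N) = -8 + 3*N/4 (z(N) = -8 + (N + N*5)/8 = -8 + (N + 5*N)/8 = -8 + (6*N)/8 = -8 + 3*N/4)
o(f) = -4 (o(f) = -4 + 0 = -4)
b(D) = -4
w = -224 (w = -4*56 = -224)
(-2903 + w) + V(z(1)) = (-2903 - 224) + (-8 + (¾)*1) = -3127 + (-8 + ¾) = -3127 - 29/4 = -12537/4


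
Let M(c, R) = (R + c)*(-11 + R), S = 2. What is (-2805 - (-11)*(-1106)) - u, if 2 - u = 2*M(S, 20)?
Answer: -14577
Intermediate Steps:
M(c, R) = (-11 + R)*(R + c)
u = -394 (u = 2 - 2*(20² - 11*20 - 11*2 + 20*2) = 2 - 2*(400 - 220 - 22 + 40) = 2 - 2*198 = 2 - 1*396 = 2 - 396 = -394)
(-2805 - (-11)*(-1106)) - u = (-2805 - (-11)*(-1106)) - 1*(-394) = (-2805 - 1*12166) + 394 = (-2805 - 12166) + 394 = -14971 + 394 = -14577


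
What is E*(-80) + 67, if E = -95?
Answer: 7667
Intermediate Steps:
E*(-80) + 67 = -95*(-80) + 67 = 7600 + 67 = 7667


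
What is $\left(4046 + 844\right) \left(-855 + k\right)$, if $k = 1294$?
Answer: $2146710$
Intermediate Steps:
$\left(4046 + 844\right) \left(-855 + k\right) = \left(4046 + 844\right) \left(-855 + 1294\right) = 4890 \cdot 439 = 2146710$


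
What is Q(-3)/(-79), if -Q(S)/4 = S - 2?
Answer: -20/79 ≈ -0.25316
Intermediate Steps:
Q(S) = 8 - 4*S (Q(S) = -4*(S - 2) = -4*(-2 + S) = 8 - 4*S)
Q(-3)/(-79) = (8 - 4*(-3))/(-79) = -(8 + 12)/79 = -1/79*20 = -20/79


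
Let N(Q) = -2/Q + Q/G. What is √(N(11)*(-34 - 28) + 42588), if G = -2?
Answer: √5195773/11 ≈ 207.22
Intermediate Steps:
N(Q) = -2/Q - Q/2 (N(Q) = -2/Q + Q/(-2) = -2/Q + Q*(-½) = -2/Q - Q/2)
√(N(11)*(-34 - 28) + 42588) = √((-2/11 - ½*11)*(-34 - 28) + 42588) = √((-2*1/11 - 11/2)*(-62) + 42588) = √((-2/11 - 11/2)*(-62) + 42588) = √(-125/22*(-62) + 42588) = √(3875/11 + 42588) = √(472343/11) = √5195773/11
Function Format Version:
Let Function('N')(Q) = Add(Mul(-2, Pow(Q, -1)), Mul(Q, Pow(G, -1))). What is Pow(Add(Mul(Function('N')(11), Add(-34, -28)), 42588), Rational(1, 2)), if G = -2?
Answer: Mul(Rational(1, 11), Pow(5195773, Rational(1, 2))) ≈ 207.22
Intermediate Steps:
Function('N')(Q) = Add(Mul(-2, Pow(Q, -1)), Mul(Rational(-1, 2), Q)) (Function('N')(Q) = Add(Mul(-2, Pow(Q, -1)), Mul(Q, Pow(-2, -1))) = Add(Mul(-2, Pow(Q, -1)), Mul(Q, Rational(-1, 2))) = Add(Mul(-2, Pow(Q, -1)), Mul(Rational(-1, 2), Q)))
Pow(Add(Mul(Function('N')(11), Add(-34, -28)), 42588), Rational(1, 2)) = Pow(Add(Mul(Add(Mul(-2, Pow(11, -1)), Mul(Rational(-1, 2), 11)), Add(-34, -28)), 42588), Rational(1, 2)) = Pow(Add(Mul(Add(Mul(-2, Rational(1, 11)), Rational(-11, 2)), -62), 42588), Rational(1, 2)) = Pow(Add(Mul(Add(Rational(-2, 11), Rational(-11, 2)), -62), 42588), Rational(1, 2)) = Pow(Add(Mul(Rational(-125, 22), -62), 42588), Rational(1, 2)) = Pow(Add(Rational(3875, 11), 42588), Rational(1, 2)) = Pow(Rational(472343, 11), Rational(1, 2)) = Mul(Rational(1, 11), Pow(5195773, Rational(1, 2)))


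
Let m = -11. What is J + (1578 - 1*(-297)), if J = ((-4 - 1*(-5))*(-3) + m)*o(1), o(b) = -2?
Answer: 1903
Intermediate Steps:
J = 28 (J = ((-4 - 1*(-5))*(-3) - 11)*(-2) = ((-4 + 5)*(-3) - 11)*(-2) = (1*(-3) - 11)*(-2) = (-3 - 11)*(-2) = -14*(-2) = 28)
J + (1578 - 1*(-297)) = 28 + (1578 - 1*(-297)) = 28 + (1578 + 297) = 28 + 1875 = 1903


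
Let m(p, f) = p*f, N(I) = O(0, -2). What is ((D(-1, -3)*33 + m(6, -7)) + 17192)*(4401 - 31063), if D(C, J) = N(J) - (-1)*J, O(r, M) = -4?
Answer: -451094378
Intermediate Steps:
N(I) = -4
D(C, J) = -4 + J (D(C, J) = -4 - (-1)*J = -4 + J)
m(p, f) = f*p
((D(-1, -3)*33 + m(6, -7)) + 17192)*(4401 - 31063) = (((-4 - 3)*33 - 7*6) + 17192)*(4401 - 31063) = ((-7*33 - 42) + 17192)*(-26662) = ((-231 - 42) + 17192)*(-26662) = (-273 + 17192)*(-26662) = 16919*(-26662) = -451094378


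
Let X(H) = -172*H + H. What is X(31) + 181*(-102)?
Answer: -23763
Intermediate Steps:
X(H) = -171*H
X(31) + 181*(-102) = -171*31 + 181*(-102) = -5301 - 18462 = -23763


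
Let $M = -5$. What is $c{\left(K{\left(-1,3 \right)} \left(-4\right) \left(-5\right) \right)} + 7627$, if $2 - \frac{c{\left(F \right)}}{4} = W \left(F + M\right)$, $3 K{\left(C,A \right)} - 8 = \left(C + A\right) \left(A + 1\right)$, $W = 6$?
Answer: $5195$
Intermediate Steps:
$K{\left(C,A \right)} = \frac{8}{3} + \frac{\left(1 + A\right) \left(A + C\right)}{3}$ ($K{\left(C,A \right)} = \frac{8}{3} + \frac{\left(C + A\right) \left(A + 1\right)}{3} = \frac{8}{3} + \frac{\left(A + C\right) \left(1 + A\right)}{3} = \frac{8}{3} + \frac{\left(1 + A\right) \left(A + C\right)}{3}$)
$c{\left(F \right)} = 128 - 24 F$ ($c{\left(F \right)} = 8 - 4 \cdot 6 \left(F - 5\right) = 8 - 4 \cdot 6 \left(-5 + F\right) = 8 - 4 \left(-30 + 6 F\right) = 8 - \left(-120 + 24 F\right) = 128 - 24 F$)
$c{\left(K{\left(-1,3 \right)} \left(-4\right) \left(-5\right) \right)} + 7627 = \left(128 - 24 \left(\frac{8}{3} + \frac{1}{3} \cdot 3 + \frac{1}{3} \left(-1\right) + \frac{3^{2}}{3} + \frac{1}{3} \cdot 3 \left(-1\right)\right) \left(-4\right) \left(-5\right)\right) + 7627 = \left(128 - 24 \left(\frac{8}{3} + 1 - \frac{1}{3} + \frac{1}{3} \cdot 9 - 1\right) \left(-4\right) \left(-5\right)\right) + 7627 = \left(128 - 24 \left(\frac{8}{3} + 1 - \frac{1}{3} + 3 - 1\right) \left(-4\right) \left(-5\right)\right) + 7627 = \left(128 - 24 \cdot \frac{16}{3} \left(-4\right) \left(-5\right)\right) + 7627 = \left(128 - 24 \left(\left(- \frac{64}{3}\right) \left(-5\right)\right)\right) + 7627 = \left(128 - 2560\right) + 7627 = -2432 + 7627 = 5195$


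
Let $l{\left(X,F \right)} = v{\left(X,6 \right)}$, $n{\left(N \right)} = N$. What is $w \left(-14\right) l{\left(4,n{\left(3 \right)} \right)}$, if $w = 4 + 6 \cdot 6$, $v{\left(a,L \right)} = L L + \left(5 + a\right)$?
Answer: $-25200$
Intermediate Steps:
$v{\left(a,L \right)} = 5 + a + L^{2}$ ($v{\left(a,L \right)} = L^{2} + \left(5 + a\right) = 5 + a + L^{2}$)
$l{\left(X,F \right)} = 41 + X$ ($l{\left(X,F \right)} = 5 + X + 6^{2} = 5 + X + 36 = 41 + X$)
$w = 40$ ($w = 4 + 36 = 40$)
$w \left(-14\right) l{\left(4,n{\left(3 \right)} \right)} = 40 \left(-14\right) \left(41 + 4\right) = \left(-560\right) 45 = -25200$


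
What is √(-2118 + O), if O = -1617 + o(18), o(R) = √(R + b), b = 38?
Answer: √(-3735 + 2*√14) ≈ 61.053*I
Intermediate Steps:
o(R) = √(38 + R) (o(R) = √(R + 38) = √(38 + R))
O = -1617 + 2*√14 (O = -1617 + √(38 + 18) = -1617 + √56 = -1617 + 2*√14 ≈ -1609.5)
√(-2118 + O) = √(-2118 + (-1617 + 2*√14)) = √(-3735 + 2*√14)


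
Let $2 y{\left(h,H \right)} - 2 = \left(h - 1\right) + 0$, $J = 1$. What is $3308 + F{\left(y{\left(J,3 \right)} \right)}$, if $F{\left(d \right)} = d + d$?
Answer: $3310$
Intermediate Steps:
$y{\left(h,H \right)} = \frac{1}{2} + \frac{h}{2}$ ($y{\left(h,H \right)} = 1 + \frac{\left(h - 1\right) + 0}{2} = 1 + \frac{\left(-1 + h\right) + 0}{2} = 1 + \frac{-1 + h}{2} = 1 + \left(- \frac{1}{2} + \frac{h}{2}\right) = \frac{1}{2} + \frac{h}{2}$)
$F{\left(d \right)} = 2 d$
$3308 + F{\left(y{\left(J,3 \right)} \right)} = 3308 + 2 \left(\frac{1}{2} + \frac{1}{2} \cdot 1\right) = 3308 + 2 \left(\frac{1}{2} + \frac{1}{2}\right) = 3308 + 2 \cdot 1 = 3308 + 2 = 3310$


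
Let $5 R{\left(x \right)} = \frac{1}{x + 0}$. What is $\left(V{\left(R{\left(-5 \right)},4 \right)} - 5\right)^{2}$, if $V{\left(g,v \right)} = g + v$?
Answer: $\frac{676}{625} \approx 1.0816$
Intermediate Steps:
$R{\left(x \right)} = \frac{1}{5 x}$ ($R{\left(x \right)} = \frac{1}{5 \left(x + 0\right)} = \frac{1}{5 x}$)
$\left(V{\left(R{\left(-5 \right)},4 \right)} - 5\right)^{2} = \left(\left(\frac{1}{5 \left(-5\right)} + 4\right) - 5\right)^{2} = \left(\left(\frac{1}{5} \left(- \frac{1}{5}\right) + 4\right) - 5\right)^{2} = \left(\left(- \frac{1}{25} + 4\right) - 5\right)^{2} = \left(\frac{99}{25} - 5\right)^{2} = \left(- \frac{26}{25}\right)^{2} = \frac{676}{625}$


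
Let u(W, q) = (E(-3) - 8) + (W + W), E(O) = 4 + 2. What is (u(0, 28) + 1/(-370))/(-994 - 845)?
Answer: 247/226810 ≈ 0.0010890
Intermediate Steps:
E(O) = 6
u(W, q) = -2 + 2*W (u(W, q) = (6 - 8) + (W + W) = -2 + 2*W)
(u(0, 28) + 1/(-370))/(-994 - 845) = ((-2 + 2*0) + 1/(-370))/(-994 - 845) = ((-2 + 0) - 1/370)/(-1839) = -(-2 - 1/370)/1839 = -1/1839*(-741/370) = 247/226810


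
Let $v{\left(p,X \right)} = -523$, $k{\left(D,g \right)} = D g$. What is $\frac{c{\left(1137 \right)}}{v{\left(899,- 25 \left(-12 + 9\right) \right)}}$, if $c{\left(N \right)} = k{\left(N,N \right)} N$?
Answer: $- \frac{1469878353}{523} \approx -2.8105 \cdot 10^{6}$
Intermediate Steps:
$c{\left(N \right)} = N^{3}$ ($c{\left(N \right)} = N N N = N^{2} N = N^{3}$)
$\frac{c{\left(1137 \right)}}{v{\left(899,- 25 \left(-12 + 9\right) \right)}} = \frac{1137^{3}}{-523} = 1469878353 \left(- \frac{1}{523}\right) = - \frac{1469878353}{523}$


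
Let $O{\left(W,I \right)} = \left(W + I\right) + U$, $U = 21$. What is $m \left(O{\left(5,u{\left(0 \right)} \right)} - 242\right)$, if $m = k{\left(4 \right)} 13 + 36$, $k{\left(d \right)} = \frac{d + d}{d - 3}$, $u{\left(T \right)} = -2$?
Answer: $-30520$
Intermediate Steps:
$k{\left(d \right)} = \frac{2 d}{-3 + d}$
$m = 140$ ($m = 2 \cdot 4 \frac{1}{-3 + 4} \cdot 13 + 36 = 2 \cdot 4 \cdot 1^{-1} \cdot 13 + 36 = 2 \cdot 4 \cdot 1 \cdot 13 + 36 = 8 \cdot 13 + 36 = 104 + 36 = 140$)
$O{\left(W,I \right)} = 21 + I + W$ ($O{\left(W,I \right)} = \left(W + I\right) + 21 = \left(I + W\right) + 21 = 21 + I + W$)
$m \left(O{\left(5,u{\left(0 \right)} \right)} - 242\right) = 140 \left(\left(21 - 2 + 5\right) - 242\right) = 140 \left(24 - 242\right) = 140 \left(-218\right) = -30520$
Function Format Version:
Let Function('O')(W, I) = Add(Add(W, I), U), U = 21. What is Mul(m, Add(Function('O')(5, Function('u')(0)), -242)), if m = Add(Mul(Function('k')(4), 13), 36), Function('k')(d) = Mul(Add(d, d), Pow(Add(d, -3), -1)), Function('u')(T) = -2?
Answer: -30520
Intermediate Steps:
Function('k')(d) = Mul(2, d, Pow(Add(-3, d), -1)) (Function('k')(d) = Mul(Mul(2, d), Pow(Add(-3, d), -1)) = Mul(2, d, Pow(Add(-3, d), -1)))
m = 140 (m = Add(Mul(Mul(2, 4, Pow(Add(-3, 4), -1)), 13), 36) = Add(Mul(Mul(2, 4, Pow(1, -1)), 13), 36) = Add(Mul(Mul(2, 4, 1), 13), 36) = Add(Mul(8, 13), 36) = Add(104, 36) = 140)
Function('O')(W, I) = Add(21, I, W) (Function('O')(W, I) = Add(Add(W, I), 21) = Add(Add(I, W), 21) = Add(21, I, W))
Mul(m, Add(Function('O')(5, Function('u')(0)), -242)) = Mul(140, Add(Add(21, -2, 5), -242)) = Mul(140, Add(24, -242)) = Mul(140, -218) = -30520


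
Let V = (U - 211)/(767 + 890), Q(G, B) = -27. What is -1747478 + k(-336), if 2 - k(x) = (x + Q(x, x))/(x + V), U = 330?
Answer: -88427582709/50603 ≈ -1.7475e+6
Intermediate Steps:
V = 119/1657 (V = (330 - 211)/(767 + 890) = 119/1657 ≈ 0.071817)
k(x) = 2 - (-27 + x)/(119/1657 + x) (k(x) = 2 - (x - 27)/(x + 119/1657) = 2 - (-27 + x)/(119/1657 + x))
-1747478 + k(-336) = -1747478 + (44977 + 1657*(-336))/(119 + 1657*(-336)) = -1747478 + (44977 - 556752)/(119 - 556752) = -1747478 - 511775/(-556633) = -1747478 - 1/556633*(-511775) = -1747478 + 46525/50603 = -88427582709/50603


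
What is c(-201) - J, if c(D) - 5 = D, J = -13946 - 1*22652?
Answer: 36402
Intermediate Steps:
J = -36598 (J = -13946 - 22652 = -36598)
c(D) = 5 + D
c(-201) - J = (5 - 201) - 1*(-36598) = -196 + 36598 = 36402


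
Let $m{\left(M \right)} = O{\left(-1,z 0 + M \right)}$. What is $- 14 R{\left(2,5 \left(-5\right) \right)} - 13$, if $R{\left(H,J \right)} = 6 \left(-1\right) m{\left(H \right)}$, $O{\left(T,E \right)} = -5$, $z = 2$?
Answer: $-433$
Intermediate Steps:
$m{\left(M \right)} = -5$
$R{\left(H,J \right)} = 30$ ($R{\left(H,J \right)} = 6 \left(-1\right) \left(-5\right) = \left(-6\right) \left(-5\right) = 30$)
$- 14 R{\left(2,5 \left(-5\right) \right)} - 13 = \left(-14\right) 30 - 13 = -420 - 13 = -433$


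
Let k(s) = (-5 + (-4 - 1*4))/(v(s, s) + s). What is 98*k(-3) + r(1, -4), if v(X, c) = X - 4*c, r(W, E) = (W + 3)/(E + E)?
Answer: -1277/6 ≈ -212.83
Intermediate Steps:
r(W, E) = (3 + W)/(2*E) (r(W, E) = (3 + W)/((2*E)) = (3 + W)*(1/(2*E)) = (3 + W)/(2*E))
k(s) = 13/(2*s) (k(s) = (-5 + (-4 - 1*4))/((s - 4*s) + s) = (-5 + (-4 - 4))/(-3*s + s) = (-5 - 8)/((-2*s)) = -(-13)/(2*s) = 13/(2*s))
98*k(-3) + r(1, -4) = 98*((13/2)/(-3)) + (½)*(3 + 1)/(-4) = 98*((13/2)*(-⅓)) + (½)*(-¼)*4 = 98*(-13/6) - ½ = -637/3 - ½ = -1277/6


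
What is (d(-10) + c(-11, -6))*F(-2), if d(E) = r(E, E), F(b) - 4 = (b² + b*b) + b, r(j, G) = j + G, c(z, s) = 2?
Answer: -180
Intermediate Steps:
r(j, G) = G + j
F(b) = 4 + b + 2*b² (F(b) = 4 + ((b² + b*b) + b) = 4 + ((b² + b²) + b) = 4 + (2*b² + b) = 4 + (b + 2*b²) = 4 + b + 2*b²)
d(E) = 2*E (d(E) = E + E = 2*E)
(d(-10) + c(-11, -6))*F(-2) = (2*(-10) + 2)*(4 - 2 + 2*(-2)²) = (-20 + 2)*(4 - 2 + 2*4) = -18*(4 - 2 + 8) = -18*10 = -180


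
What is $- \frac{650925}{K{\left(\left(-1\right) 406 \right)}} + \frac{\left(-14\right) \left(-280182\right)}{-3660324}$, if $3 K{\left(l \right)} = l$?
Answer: $\frac{595516387051}{123840962} \approx 4808.7$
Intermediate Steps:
$K{\left(l \right)} = \frac{l}{3}$
$- \frac{650925}{K{\left(\left(-1\right) 406 \right)}} + \frac{\left(-14\right) \left(-280182\right)}{-3660324} = - \frac{650925}{\frac{1}{3} \left(\left(-1\right) 406\right)} + \frac{\left(-14\right) \left(-280182\right)}{-3660324} = - \frac{650925}{\frac{1}{3} \left(-406\right)} + 3922548 \left(- \frac{1}{3660324}\right) = - \frac{650925}{- \frac{406}{3}} - \frac{326879}{305027} = \left(-650925\right) \left(- \frac{3}{406}\right) - \frac{326879}{305027} = \frac{1952775}{406} - \frac{326879}{305027} = \frac{595516387051}{123840962}$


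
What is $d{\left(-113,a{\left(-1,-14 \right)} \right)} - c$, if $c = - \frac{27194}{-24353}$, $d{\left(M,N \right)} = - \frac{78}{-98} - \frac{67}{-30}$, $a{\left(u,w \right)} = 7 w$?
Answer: $\frac{1397321}{730590} \approx 1.9126$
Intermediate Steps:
$d{\left(M,N \right)} = \frac{4453}{1470}$ ($d{\left(M,N \right)} = \left(-78\right) \left(- \frac{1}{98}\right) - - \frac{67}{30} = \frac{39}{49} + \frac{67}{30} = \frac{4453}{1470}$)
$c = \frac{27194}{24353}$ ($c = \left(-27194\right) \left(- \frac{1}{24353}\right) = \frac{27194}{24353} \approx 1.1167$)
$d{\left(-113,a{\left(-1,-14 \right)} \right)} - c = \frac{4453}{1470} - \frac{27194}{24353} = \frac{1397321}{730590}$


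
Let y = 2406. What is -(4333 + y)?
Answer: -6739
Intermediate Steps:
-(4333 + y) = -(4333 + 2406) = -1*6739 = -6739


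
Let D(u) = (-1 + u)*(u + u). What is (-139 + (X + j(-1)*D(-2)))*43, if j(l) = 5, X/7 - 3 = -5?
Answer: -3999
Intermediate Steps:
X = -14 (X = 21 + 7*(-5) = 21 - 35 = -14)
D(u) = 2*u*(-1 + u) (D(u) = (-1 + u)*(2*u) = 2*u*(-1 + u))
(-139 + (X + j(-1)*D(-2)))*43 = (-139 + (-14 + 5*(2*(-2)*(-1 - 2))))*43 = (-139 + (-14 + 5*(2*(-2)*(-3))))*43 = (-139 + (-14 + 5*12))*43 = (-139 + (-14 + 60))*43 = (-139 + 46)*43 = -93*43 = -3999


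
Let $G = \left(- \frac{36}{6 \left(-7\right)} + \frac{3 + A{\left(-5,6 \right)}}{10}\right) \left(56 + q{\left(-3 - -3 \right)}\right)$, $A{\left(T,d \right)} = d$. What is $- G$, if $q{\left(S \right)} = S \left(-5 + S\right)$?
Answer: $- \frac{492}{5} \approx -98.4$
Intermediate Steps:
$G = \frac{492}{5}$ ($G = \left(- \frac{36}{6 \left(-7\right)} + \frac{3 + 6}{10}\right) \left(56 + \left(-3 - -3\right) \left(-5 - 0\right)\right) = \left(- \frac{36}{-42} + 9 \cdot \frac{1}{10}\right) \left(56 + \left(-3 + 3\right) \left(-5 + \left(-3 + 3\right)\right)\right) = \left(\left(-36\right) \left(- \frac{1}{42}\right) + \frac{9}{10}\right) \left(56 + 0 \left(-5 + 0\right)\right) = \left(\frac{6}{7} + \frac{9}{10}\right) \left(56 + 0 \left(-5\right)\right) = \frac{123 \left(56 + 0\right)}{70} = \frac{123}{70} \cdot 56 = \frac{492}{5} \approx 98.4$)
$- G = \left(-1\right) \frac{492}{5} = - \frac{492}{5}$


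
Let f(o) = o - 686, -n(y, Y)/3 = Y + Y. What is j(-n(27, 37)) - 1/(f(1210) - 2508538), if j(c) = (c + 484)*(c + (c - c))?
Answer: 393086050249/2508014 ≈ 1.5673e+5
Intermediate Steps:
n(y, Y) = -6*Y (n(y, Y) = -3*(Y + Y) = -6*Y)
f(o) = -686 + o
j(c) = c*(484 + c) (j(c) = (484 + c)*(c + 0) = (484 + c)*c = c*(484 + c))
j(-n(27, 37)) - 1/(f(1210) - 2508538) = (-(-6)*37)*(484 - (-6)*37) - 1/((-686 + 1210) - 2508538) = (-1*(-222))*(484 - 1*(-222)) - 1/(524 - 2508538) = 222*(484 + 222) - 1/(-2508014) = 222*706 - 1*(-1/2508014) = 156732 + 1/2508014 = 393086050249/2508014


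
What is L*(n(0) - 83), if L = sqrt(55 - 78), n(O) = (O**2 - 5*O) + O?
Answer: -83*I*sqrt(23) ≈ -398.05*I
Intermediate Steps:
n(O) = O**2 - 4*O
L = I*sqrt(23) (L = sqrt(-23) = I*sqrt(23) ≈ 4.7958*I)
L*(n(0) - 83) = (I*sqrt(23))*(0*(-4 + 0) - 83) = (I*sqrt(23))*(0*(-4) - 83) = (I*sqrt(23))*(0 - 83) = (I*sqrt(23))*(-83) = -83*I*sqrt(23)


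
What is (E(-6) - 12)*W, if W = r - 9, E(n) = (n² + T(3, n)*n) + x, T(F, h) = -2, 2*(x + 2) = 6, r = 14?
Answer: 185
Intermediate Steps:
x = 1 (x = -2 + (½)*6 = -2 + 3 = 1)
E(n) = 1 + n² - 2*n (E(n) = (n² - 2*n) + 1 = 1 + n² - 2*n)
W = 5 (W = 14 - 9 = 5)
(E(-6) - 12)*W = ((1 + (-6)² - 2*(-6)) - 12)*5 = ((1 + 36 + 12) - 12)*5 = (49 - 12)*5 = 37*5 = 185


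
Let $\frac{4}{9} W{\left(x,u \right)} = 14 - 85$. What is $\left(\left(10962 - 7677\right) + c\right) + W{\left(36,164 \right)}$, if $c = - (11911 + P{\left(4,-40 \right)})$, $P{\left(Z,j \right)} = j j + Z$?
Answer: $- \frac{41559}{4} \approx -10390.0$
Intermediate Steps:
$P{\left(Z,j \right)} = Z + j^{2}$ ($P{\left(Z,j \right)} = j^{2} + Z = Z + j^{2}$)
$W{\left(x,u \right)} = - \frac{639}{4}$ ($W{\left(x,u \right)} = \frac{9 \left(14 - 85\right)}{4} = \frac{9}{4} \left(-71\right) = - \frac{639}{4}$)
$c = -13515$ ($c = - (11911 + \left(4 + \left(-40\right)^{2}\right)) = - (11911 + \left(4 + 1600\right)) = - (11911 + 1604) = \left(-1\right) 13515 = -13515$)
$\left(\left(10962 - 7677\right) + c\right) + W{\left(36,164 \right)} = \left(\left(10962 - 7677\right) - 13515\right) - \frac{639}{4} = \left(3285 - 13515\right) - \frac{639}{4} = -10230 - \frac{639}{4} = - \frac{41559}{4}$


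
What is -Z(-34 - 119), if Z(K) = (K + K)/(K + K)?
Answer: -1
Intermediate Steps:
Z(K) = 1 (Z(K) = (2*K)/((2*K)) = (2*K)*(1/(2*K)) = 1)
-Z(-34 - 119) = -1*1 = -1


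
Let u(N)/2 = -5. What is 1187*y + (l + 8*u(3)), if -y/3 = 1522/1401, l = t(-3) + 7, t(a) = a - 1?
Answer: -1842573/467 ≈ -3945.6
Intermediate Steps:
t(a) = -1 + a
u(N) = -10 (u(N) = 2*(-5) = -10)
l = 3 (l = (-1 - 3) + 7 = -4 + 7 = 3)
y = -1522/467 (y = -4566/1401 = -3*1522/1401 = -1522/467 ≈ -3.2591)
1187*y + (l + 8*u(3)) = 1187*(-1522/467) + (3 + 8*(-10)) = -1806614/467 + (3 - 80) = -1806614/467 - 77 = -1842573/467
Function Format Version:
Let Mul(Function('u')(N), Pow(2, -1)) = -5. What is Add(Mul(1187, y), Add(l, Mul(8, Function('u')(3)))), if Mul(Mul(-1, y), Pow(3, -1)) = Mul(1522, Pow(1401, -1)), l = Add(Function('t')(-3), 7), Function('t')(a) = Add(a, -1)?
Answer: Rational(-1842573, 467) ≈ -3945.6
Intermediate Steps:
Function('t')(a) = Add(-1, a)
Function('u')(N) = -10 (Function('u')(N) = Mul(2, -5) = -10)
l = 3 (l = Add(Add(-1, -3), 7) = Add(-4, 7) = 3)
y = Rational(-1522, 467) (y = Mul(-3, Mul(1522, Pow(1401, -1))) = Mul(-3, Mul(1522, Rational(1, 1401))) = Mul(-3, Rational(1522, 1401)) = Rational(-1522, 467) ≈ -3.2591)
Add(Mul(1187, y), Add(l, Mul(8, Function('u')(3)))) = Add(Mul(1187, Rational(-1522, 467)), Add(3, Mul(8, -10))) = Add(Rational(-1806614, 467), Add(3, -80)) = Add(Rational(-1806614, 467), -77) = Rational(-1842573, 467)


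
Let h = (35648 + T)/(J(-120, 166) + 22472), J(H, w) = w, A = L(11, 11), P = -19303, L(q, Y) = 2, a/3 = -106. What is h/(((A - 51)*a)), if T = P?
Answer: 2335/50392188 ≈ 4.6337e-5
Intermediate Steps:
a = -318 (a = 3*(-106) = -318)
A = 2
T = -19303
h = 2335/3234 (h = (35648 - 19303)/(166 + 22472) = 16345/22638 = 16345*(1/22638) = 2335/3234 ≈ 0.72202)
h/(((A - 51)*a)) = 2335/(3234*(((2 - 51)*(-318)))) = 2335/(3234*((-49*(-318)))) = (2335/3234)/15582 = (2335/3234)*(1/15582) = 2335/50392188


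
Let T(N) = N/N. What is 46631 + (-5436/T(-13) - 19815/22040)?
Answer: 181583597/4408 ≈ 41194.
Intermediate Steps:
T(N) = 1
46631 + (-5436/T(-13) - 19815/22040) = 46631 + (-5436/1 - 19815/22040) = 46631 + (-5436*1 - 19815*1/22040) = 46631 + (-5436 - 3963/4408) = 46631 - 23965851/4408 = 181583597/4408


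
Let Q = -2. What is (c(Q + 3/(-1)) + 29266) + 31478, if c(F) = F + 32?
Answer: 60771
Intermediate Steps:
c(F) = 32 + F
(c(Q + 3/(-1)) + 29266) + 31478 = ((32 + (-2 + 3/(-1))) + 29266) + 31478 = ((32 + (-2 - 1*3)) + 29266) + 31478 = ((32 + (-2 - 3)) + 29266) + 31478 = ((32 - 5) + 29266) + 31478 = (27 + 29266) + 31478 = 29293 + 31478 = 60771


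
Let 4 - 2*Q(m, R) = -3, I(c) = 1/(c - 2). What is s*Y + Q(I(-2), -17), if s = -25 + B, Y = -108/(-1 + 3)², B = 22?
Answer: 169/2 ≈ 84.500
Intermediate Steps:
I(c) = 1/(-2 + c)
Q(m, R) = 7/2 (Q(m, R) = 2 - ½*(-3) = 2 + 3/2 = 7/2)
Y = -27 (Y = -108/(2²) = -108/4 = -108*¼ = -27)
s = -3 (s = -25 + 22 = -3)
s*Y + Q(I(-2), -17) = -3*(-27) + 7/2 = 81 + 7/2 = 169/2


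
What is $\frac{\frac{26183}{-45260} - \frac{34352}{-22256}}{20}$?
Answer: $\frac{60752667}{1259133200} \approx 0.04825$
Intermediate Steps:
$\frac{\frac{26183}{-45260} - \frac{34352}{-22256}}{20} = \left(26183 \left(- \frac{1}{45260}\right) - - \frac{2147}{1391}\right) \frac{1}{20} = \left(- \frac{26183}{45260} + \frac{2147}{1391}\right) \frac{1}{20} = \frac{60752667}{62956660} \cdot \frac{1}{20} = \frac{60752667}{1259133200}$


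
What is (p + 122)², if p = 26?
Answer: 21904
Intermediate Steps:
(p + 122)² = (26 + 122)² = 148² = 21904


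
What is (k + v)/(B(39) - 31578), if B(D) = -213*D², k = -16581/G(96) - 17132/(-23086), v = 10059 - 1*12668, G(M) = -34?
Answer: 16318581/2736083462 ≈ 0.0059642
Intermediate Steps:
v = -2609 (v = 10059 - 12668 = -2609)
k = 11275631/23086 (k = -16581/(-34) - 17132/(-23086) = -16581*(-1/34) - 17132*(-1/23086) = 16581/34 + 8566/11543 = 11275631/23086 ≈ 488.42)
(k + v)/(B(39) - 31578) = (11275631/23086 - 2609)/(-213*39² - 31578) = -48955743/(23086*(-213*1521 - 31578)) = -48955743/(23086*(-323973 - 31578)) = -48955743/23086/(-355551) = -48955743/23086*(-1/355551) = 16318581/2736083462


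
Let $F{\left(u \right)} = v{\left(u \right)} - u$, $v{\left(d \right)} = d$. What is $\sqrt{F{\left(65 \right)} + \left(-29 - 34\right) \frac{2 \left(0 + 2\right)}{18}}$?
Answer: $i \sqrt{14} \approx 3.7417 i$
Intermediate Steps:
$F{\left(u \right)} = 0$ ($F{\left(u \right)} = u - u = 0$)
$\sqrt{F{\left(65 \right)} + \left(-29 - 34\right) \frac{2 \left(0 + 2\right)}{18}} = \sqrt{0 + \left(-29 - 34\right) \frac{2 \left(0 + 2\right)}{18}} = \sqrt{0 - 63 \cdot 2 \cdot 2 \cdot \frac{1}{18}} = \sqrt{0 - 63 \cdot 4 \cdot \frac{1}{18}} = \sqrt{0 - 14} = \sqrt{-14} = i \sqrt{14}$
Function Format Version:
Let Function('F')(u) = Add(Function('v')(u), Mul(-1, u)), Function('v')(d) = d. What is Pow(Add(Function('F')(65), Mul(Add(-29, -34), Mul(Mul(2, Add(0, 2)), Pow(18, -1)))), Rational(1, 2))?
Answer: Mul(I, Pow(14, Rational(1, 2))) ≈ Mul(3.7417, I)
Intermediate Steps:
Function('F')(u) = 0 (Function('F')(u) = Add(u, Mul(-1, u)) = 0)
Pow(Add(Function('F')(65), Mul(Add(-29, -34), Mul(Mul(2, Add(0, 2)), Pow(18, -1)))), Rational(1, 2)) = Pow(Add(0, Mul(Add(-29, -34), Mul(Mul(2, Add(0, 2)), Pow(18, -1)))), Rational(1, 2)) = Pow(Add(0, Mul(-63, Mul(Mul(2, 2), Rational(1, 18)))), Rational(1, 2)) = Pow(Add(0, Mul(-63, Mul(4, Rational(1, 18)))), Rational(1, 2)) = Pow(Add(0, Mul(-63, Rational(2, 9))), Rational(1, 2)) = Pow(Add(0, -14), Rational(1, 2)) = Pow(-14, Rational(1, 2)) = Mul(I, Pow(14, Rational(1, 2)))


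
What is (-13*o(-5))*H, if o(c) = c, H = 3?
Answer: 195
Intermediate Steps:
(-13*o(-5))*H = -13*(-5)*3 = 65*3 = 195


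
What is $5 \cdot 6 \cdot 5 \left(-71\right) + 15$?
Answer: $-10635$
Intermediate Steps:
$5 \cdot 6 \cdot 5 \left(-71\right) + 15 = 30 \cdot 5 \left(-71\right) + 15 = 150 \left(-71\right) + 15 = -10650 + 15 = -10635$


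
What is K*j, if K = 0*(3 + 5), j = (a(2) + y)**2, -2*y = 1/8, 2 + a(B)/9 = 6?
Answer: 0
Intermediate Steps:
a(B) = 36 (a(B) = -18 + 9*6 = -18 + 54 = 36)
y = -1/16 (y = -1/2/8 = -1/2*1/8 = -1/16 ≈ -0.062500)
j = 330625/256 (j = (36 - 1/16)**2 = (575/16)**2 = 330625/256 ≈ 1291.5)
K = 0 (K = 0*8 = 0)
K*j = 0*(330625/256) = 0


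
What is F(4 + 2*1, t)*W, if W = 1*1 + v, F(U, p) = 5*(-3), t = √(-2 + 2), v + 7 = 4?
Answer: 30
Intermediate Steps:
v = -3 (v = -7 + 4 = -3)
t = 0 (t = √0 = 0)
F(U, p) = -15
W = -2 (W = 1*1 - 3 = 1 - 3 = -2)
F(4 + 2*1, t)*W = -15*(-2) = 30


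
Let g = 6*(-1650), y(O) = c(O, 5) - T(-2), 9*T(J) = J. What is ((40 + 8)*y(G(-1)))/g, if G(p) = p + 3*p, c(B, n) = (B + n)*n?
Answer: -188/7425 ≈ -0.025320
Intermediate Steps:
c(B, n) = n*(B + n)
G(p) = 4*p
T(J) = J/9
y(O) = 227/9 + 5*O (y(O) = 5*(O + 5) - (-2)/9 = 5*(5 + O) - 1*(-2/9) = (25 + 5*O) + 2/9 = 227/9 + 5*O)
g = -9900
((40 + 8)*y(G(-1)))/g = ((40 + 8)*(227/9 + 5*(4*(-1))))/(-9900) = (48*(227/9 + 5*(-4)))*(-1/9900) = (48*(227/9 - 20))*(-1/9900) = (48*(47/9))*(-1/9900) = (752/3)*(-1/9900) = -188/7425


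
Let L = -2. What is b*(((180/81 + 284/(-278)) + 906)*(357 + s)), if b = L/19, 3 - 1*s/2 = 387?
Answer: 16366568/417 ≈ 39248.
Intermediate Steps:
s = -768 (s = 6 - 2*387 = 6 - 774 = -768)
b = -2/19 ≈ -0.10526
b*(((180/81 + 284/(-278)) + 906)*(357 + s)) = -2*((180/81 + 284/(-278)) + 906)*(357 - 768)/19 = -2*((180*(1/81) + 284*(-1/278)) + 906)*(-411)/19 = -2*((20/9 - 142/139) + 906)*(-411)/19 = -2*(1502/1251 + 906)*(-411)/19 = -119464*(-411)/1251 = -2/19*(-155482396/417) = 16366568/417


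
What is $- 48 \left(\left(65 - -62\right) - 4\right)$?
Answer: $-5904$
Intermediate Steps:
$- 48 \left(\left(65 - -62\right) - 4\right) = - 48 \left(\left(65 + 62\right) - 4\right) = - 48 \left(127 - 4\right) = \left(-48\right) 123 = -5904$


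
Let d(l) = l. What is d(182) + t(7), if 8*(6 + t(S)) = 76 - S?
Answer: 1477/8 ≈ 184.63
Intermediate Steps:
t(S) = 7/2 - S/8 (t(S) = -6 + (76 - S)/8 = -6 + (19/2 - S/8) = 7/2 - S/8)
d(182) + t(7) = 182 + (7/2 - ⅛*7) = 182 + (7/2 - 7/8) = 182 + 21/8 = 1477/8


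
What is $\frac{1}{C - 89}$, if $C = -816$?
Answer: $- \frac{1}{905} \approx -0.001105$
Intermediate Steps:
$\frac{1}{C - 89} = \frac{1}{-816 - 89} = \frac{1}{-905} = - \frac{1}{905}$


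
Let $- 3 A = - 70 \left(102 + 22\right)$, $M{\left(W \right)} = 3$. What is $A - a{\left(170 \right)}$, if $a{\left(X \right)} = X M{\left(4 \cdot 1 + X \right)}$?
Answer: $\frac{7150}{3} \approx 2383.3$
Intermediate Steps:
$a{\left(X \right)} = 3 X$ ($a{\left(X \right)} = X 3 = 3 X$)
$A = \frac{8680}{3}$ ($A = - \frac{\left(-70\right) \left(102 + 22\right)}{3} = - \frac{\left(-70\right) 124}{3} = \left(- \frac{1}{3}\right) \left(-8680\right) = \frac{8680}{3} \approx 2893.3$)
$A - a{\left(170 \right)} = \frac{8680}{3} - 3 \cdot 170 = \frac{8680}{3} - 510 = \frac{7150}{3}$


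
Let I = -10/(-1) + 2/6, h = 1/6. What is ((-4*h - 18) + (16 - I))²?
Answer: 169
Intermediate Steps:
h = ⅙ ≈ 0.16667
I = 31/3 (I = -10*(-1) + 2*(⅙) = 10 + ⅓ = 31/3 ≈ 10.333)
((-4*h - 18) + (16 - I))² = ((-4*⅙ - 18) + (16 - 1*31/3))² = ((-⅔ - 18) + (16 - 31/3))² = (-56/3 + 17/3)² = (-13)² = 169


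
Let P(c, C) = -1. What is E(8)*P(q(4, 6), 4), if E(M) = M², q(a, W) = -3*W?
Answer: -64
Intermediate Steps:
E(8)*P(q(4, 6), 4) = 8²*(-1) = 64*(-1) = -64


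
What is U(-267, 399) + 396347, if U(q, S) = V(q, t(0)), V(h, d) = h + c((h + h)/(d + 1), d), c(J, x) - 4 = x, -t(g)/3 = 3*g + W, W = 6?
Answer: 396066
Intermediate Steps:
t(g) = -18 - 9*g (t(g) = -3*(3*g + 6) = -3*(6 + 3*g) = -18 - 9*g)
c(J, x) = 4 + x
V(h, d) = 4 + d + h (V(h, d) = h + (4 + d) = 4 + d + h)
U(q, S) = -14 + q (U(q, S) = 4 + (-18 - 9*0) + q = 4 + (-18 + 0) + q = 4 - 18 + q = -14 + q)
U(-267, 399) + 396347 = (-14 - 267) + 396347 = -281 + 396347 = 396066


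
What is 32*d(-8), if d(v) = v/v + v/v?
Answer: 64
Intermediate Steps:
d(v) = 2 (d(v) = 1 + 1 = 2)
32*d(-8) = 32*2 = 64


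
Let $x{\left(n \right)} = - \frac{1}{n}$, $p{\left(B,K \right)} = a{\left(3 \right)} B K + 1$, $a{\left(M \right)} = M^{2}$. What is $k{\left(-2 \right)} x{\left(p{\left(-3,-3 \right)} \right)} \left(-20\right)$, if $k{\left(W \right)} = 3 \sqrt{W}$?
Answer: $\frac{30 i \sqrt{2}}{41} \approx 1.0348 i$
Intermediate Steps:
$p{\left(B,K \right)} = 1 + 9 B K$ ($p{\left(B,K \right)} = 3^{2} B K + 1 = 9 B K + 1 = 1 + 9 B K$)
$k{\left(-2 \right)} x{\left(p{\left(-3,-3 \right)} \right)} \left(-20\right) = 3 \sqrt{-2} \left(- \frac{1}{1 + 9 \left(-3\right) \left(-3\right)}\right) \left(-20\right) = 3 i \sqrt{2} \left(- \frac{1}{1 + 81}\right) \left(-20\right) = 3 i \sqrt{2} \left(- \frac{1}{82}\right) \left(-20\right) = - \frac{3 i \sqrt{2}}{82} \left(-20\right) = \frac{30 i \sqrt{2}}{41}$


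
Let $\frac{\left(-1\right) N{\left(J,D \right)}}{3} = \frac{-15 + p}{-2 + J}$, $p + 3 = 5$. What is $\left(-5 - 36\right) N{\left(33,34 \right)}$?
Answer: $- \frac{1599}{31} \approx -51.581$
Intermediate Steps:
$p = 2$ ($p = -3 + 5 = 2$)
$N{\left(J,D \right)} = \frac{39}{-2 + J}$ ($N{\left(J,D \right)} = - 3 \frac{-15 + 2}{-2 + J} = - 3 \left(- \frac{13}{-2 + J}\right) = \frac{39}{-2 + J}$)
$\left(-5 - 36\right) N{\left(33,34 \right)} = \left(-5 - 36\right) \frac{39}{-2 + 33} = - 41 \cdot \frac{39}{31} = - 41 \cdot 39 \cdot \frac{1}{31} = \left(-41\right) \frac{39}{31} = - \frac{1599}{31}$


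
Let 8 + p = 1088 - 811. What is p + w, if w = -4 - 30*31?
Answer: -665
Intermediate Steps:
w = -934 (w = -4 - 930 = -934)
p = 269 (p = -8 + (1088 - 811) = -8 + 277 = 269)
p + w = 269 - 934 = -665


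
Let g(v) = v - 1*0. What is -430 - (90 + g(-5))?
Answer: -515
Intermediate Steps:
g(v) = v (g(v) = v + 0 = v)
-430 - (90 + g(-5)) = -430 - (90 - 5) = -430 - 1*85 = -430 - 85 = -515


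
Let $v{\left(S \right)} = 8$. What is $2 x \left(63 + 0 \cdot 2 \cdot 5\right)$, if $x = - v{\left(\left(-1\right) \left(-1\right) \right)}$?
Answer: $-1008$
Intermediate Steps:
$x = -8$ ($x = \left(-1\right) 8 = -8$)
$2 x \left(63 + 0 \cdot 2 \cdot 5\right) = 2 \left(- 8 \left(63 + 0 \cdot 2 \cdot 5\right)\right) = 2 \left(- 8 \left(63 + 0 \cdot 5\right)\right) = 2 \left(- 8 \left(63 + 0\right)\right) = 2 \left(\left(-8\right) 63\right) = 2 \left(-504\right) = -1008$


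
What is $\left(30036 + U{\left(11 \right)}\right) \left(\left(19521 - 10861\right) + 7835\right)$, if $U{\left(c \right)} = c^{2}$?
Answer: $497439715$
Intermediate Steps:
$\left(30036 + U{\left(11 \right)}\right) \left(\left(19521 - 10861\right) + 7835\right) = \left(30036 + 11^{2}\right) \left(\left(19521 - 10861\right) + 7835\right) = \left(30036 + 121\right) \left(\left(19521 - 10861\right) + 7835\right) = 30157 \left(8660 + 7835\right) = 30157 \cdot 16495 = 497439715$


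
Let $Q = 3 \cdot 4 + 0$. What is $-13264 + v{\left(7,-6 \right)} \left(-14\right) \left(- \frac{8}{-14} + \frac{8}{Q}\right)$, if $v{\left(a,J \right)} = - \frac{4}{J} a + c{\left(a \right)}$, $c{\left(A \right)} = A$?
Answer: $- \frac{121196}{9} \approx -13466.0$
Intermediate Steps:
$v{\left(a,J \right)} = a - \frac{4 a}{J}$ ($v{\left(a,J \right)} = - \frac{4}{J} a + a = - \frac{4 a}{J} + a = a - \frac{4 a}{J}$)
$Q = 12$ ($Q = 12 + 0 = 12$)
$-13264 + v{\left(7,-6 \right)} \left(-14\right) \left(- \frac{8}{-14} + \frac{8}{Q}\right) = -13264 + \frac{7 \left(-4 - 6\right)}{-6} \left(-14\right) \left(- \frac{8}{-14} + \frac{8}{12}\right) = -13264 + 7 \left(- \frac{1}{6}\right) \left(-10\right) \left(-14\right) \left(\left(-8\right) \left(- \frac{1}{14}\right) + 8 \cdot \frac{1}{12}\right) = -13264 + \frac{35}{3} \left(-14\right) \left(\frac{4}{7} + \frac{2}{3}\right) = -13264 - \frac{1820}{9} = - \frac{121196}{9}$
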